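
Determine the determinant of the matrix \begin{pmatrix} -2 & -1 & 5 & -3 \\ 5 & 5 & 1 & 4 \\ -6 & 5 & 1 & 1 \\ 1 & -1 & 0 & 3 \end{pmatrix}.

952

Expand along row 4 (it has 1 zero):
  − (1) · M_41   where M_41 = det([-1 5 -3; 5 1 4; 5 1 1]) = 78
  + (-1) · M_42   where M_42 = det([-2 5 -3; 5 1 4; -6 1 1]) = -172
  + (3) · M_44   where M_44 = det([-2 -1 5; 5 5 1; -6 5 1]) = 286
det = (-1)·(1)·(78) + (+1)·(-1)·(-172) + (+1)·(3)·(286) = 952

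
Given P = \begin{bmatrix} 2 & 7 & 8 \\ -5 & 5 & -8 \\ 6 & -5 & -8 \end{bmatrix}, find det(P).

-816

Expand along row 1:
  + 2 · |5 -8; -5 -8| = 2·(-40 − 40) = -160
  − 7 · |-5 -8; 6 -8| = −7·(40 − (-48)) = -616
  + 8 · |-5 5; 6 -5| = 8·(25 − 30) = -40
Sum: (-160) + (-616) + (-40) = -816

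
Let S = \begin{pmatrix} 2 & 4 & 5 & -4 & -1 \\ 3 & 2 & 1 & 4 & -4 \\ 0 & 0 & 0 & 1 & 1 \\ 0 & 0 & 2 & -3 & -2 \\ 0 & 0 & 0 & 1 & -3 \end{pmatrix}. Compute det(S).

-64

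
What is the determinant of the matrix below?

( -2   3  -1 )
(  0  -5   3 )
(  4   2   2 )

The determinant is 48.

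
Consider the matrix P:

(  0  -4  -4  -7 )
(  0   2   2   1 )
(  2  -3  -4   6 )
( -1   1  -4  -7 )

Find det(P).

|P| = 110

Expand along column 1 (it has 2 zeros):
  + (2) · M_31   where M_31 = det([-4 -4 -7; 2 2 1; 1 -4 -7]) = 50
  − (-1) · M_41   where M_41 = det([-4 -4 -7; 2 2 1; -3 -4 6]) = 10
det = (+1)·(2)·(50) + (-1)·(-1)·(10) = 110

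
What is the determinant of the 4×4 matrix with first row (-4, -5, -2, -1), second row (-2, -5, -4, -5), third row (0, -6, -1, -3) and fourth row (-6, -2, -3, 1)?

Expand along row 3 (it has 1 zero):
  − (-6) · M_32   where M_32 = det([-4 -2 -1; -2 -4 -5; -6 -3 1]) = 30
  + (-1) · M_33   where M_33 = det([-4 -5 -1; -2 -5 -5; -6 -2 1]) = -74
  − (-3) · M_34   where M_34 = det([-4 -5 -2; -2 -5 -4; -6 -2 -3]) = -66
det = (-1)·(-6)·(30) + (+1)·(-1)·(-74) + (-1)·(-3)·(-66) = 56

56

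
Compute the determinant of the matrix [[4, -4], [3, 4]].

det = 4·4 − (-4)·3 = 16 − (-12) = 28

The determinant is 28.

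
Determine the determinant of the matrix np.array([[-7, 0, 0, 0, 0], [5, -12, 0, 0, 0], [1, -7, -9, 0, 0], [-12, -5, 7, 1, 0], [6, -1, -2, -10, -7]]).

The matrix is lower triangular, so the determinant is the product of the diagonal entries:
det = (-7) · (-12) · (-9) · (1) · (-7) = 5292

5292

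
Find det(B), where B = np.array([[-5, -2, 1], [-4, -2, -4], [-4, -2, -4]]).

Expand along column 1:
  + (-5) · |-2 -4; -2 -4| = (-5)·(8 − 8) = 0
  − (-4) · |-2 1; -2 -4| = −(-4)·(8 − (-2)) = 40
  + (-4) · |-2 1; -2 -4| = (-4)·(8 − (-2)) = -40
Sum: (0) + (40) + (-40) = 0

0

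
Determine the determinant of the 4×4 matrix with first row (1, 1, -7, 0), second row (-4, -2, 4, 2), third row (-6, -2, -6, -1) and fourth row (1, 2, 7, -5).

The determinant is 260.

Expand along row 1 (it has 1 zero):
  + (1) · M_11   where M_11 = det([-2 4 2; -2 -6 -1; 2 7 -5]) = -126
  − (1) · M_12   where M_12 = det([-4 4 2; -6 -6 -1; 1 7 -5]) = -344
  + (-7) · M_13   where M_13 = det([-4 -2 2; -6 -2 -1; 1 2 -5]) = -6
det = (+1)·(1)·(-126) + (-1)·(1)·(-344) + (+1)·(-7)·(-6) = 260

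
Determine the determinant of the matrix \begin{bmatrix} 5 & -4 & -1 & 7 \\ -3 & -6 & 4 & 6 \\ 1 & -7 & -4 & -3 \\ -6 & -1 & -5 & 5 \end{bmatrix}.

5967

Expand along row 1:
  + (5) · M_11   where M_11 = det([-6 4 6; -7 -4 -3; -1 -5 5]) = 548
  − (-4) · M_12   where M_12 = det([-3 4 6; 1 -4 -3; -6 -5 5]) = -17
  + (-1) · M_13   where M_13 = det([-3 -6 6; 1 -7 -3; -6 -1 5]) = -222
  − (7) · M_14   where M_14 = det([-3 -6 4; 1 -7 -4; -6 -1 -5]) = -439
det = (+1)·(5)·(548) + (-1)·(-4)·(-17) + (+1)·(-1)·(-222) + (-1)·(7)·(-439) = 5967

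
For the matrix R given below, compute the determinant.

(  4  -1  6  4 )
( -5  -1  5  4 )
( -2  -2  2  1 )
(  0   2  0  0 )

Expand along row 4 (it has 3 zeros):
  + (2) · M_42   where M_42 = det([4 6 4; -5 5 4; -2 2 1]) = -30
det = (+1)·(2)·(-30) = -60

-60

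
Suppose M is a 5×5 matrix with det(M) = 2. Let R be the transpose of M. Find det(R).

det(Mᵀ) = det(M).
det(R) = (1)·(2) = 2

The determinant is 2.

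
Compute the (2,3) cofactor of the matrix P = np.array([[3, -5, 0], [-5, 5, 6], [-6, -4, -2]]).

42

Delete row 2 and column 3; the remaining 2×2 submatrix is [3 -5; -6 -4].
Its determinant is 3·(-4) − (-5)·(-6) = -42.
The cofactor carries sign (−1)^(2+3) = −1, so C_{2,3} = −(-42) = 42.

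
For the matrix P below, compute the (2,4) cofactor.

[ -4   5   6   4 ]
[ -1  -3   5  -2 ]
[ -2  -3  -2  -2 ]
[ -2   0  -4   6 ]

-104

Delete row 2 and column 4; the remaining 3×3 submatrix is [-4 5 6; -2 -3 -2; -2 0 -4].
Its determinant is -104.
The cofactor carries sign (−1)^(2+4) = +1, so C_{2,4} = +(-104) = -104.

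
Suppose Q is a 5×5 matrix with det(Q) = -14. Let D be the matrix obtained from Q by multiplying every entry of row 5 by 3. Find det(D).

det(D) = -42

Scaling one row by 3 multiplies the determinant by 3.
det(D) = (3)·(-14) = -42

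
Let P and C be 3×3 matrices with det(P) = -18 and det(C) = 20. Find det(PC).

-360

det(PC) = det(P)·det(C) = (-18)·(20) = -360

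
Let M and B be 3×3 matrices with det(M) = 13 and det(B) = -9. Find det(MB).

The determinant is -117.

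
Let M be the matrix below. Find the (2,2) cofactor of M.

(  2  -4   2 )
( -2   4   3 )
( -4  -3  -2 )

Delete row 2 and column 2; the remaining 2×2 submatrix is [2 2; -4 -2].
Its determinant is 2·(-2) − 2·(-4) = 4.
The cofactor carries sign (−1)^(2+2) = +1, so C_{2,2} = +(4) = 4.

4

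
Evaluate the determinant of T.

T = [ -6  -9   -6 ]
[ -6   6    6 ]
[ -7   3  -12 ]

The determinant is 1422.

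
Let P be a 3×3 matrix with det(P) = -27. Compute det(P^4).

det(P^4) = (det P)^4 = (-27)^4 = 531441

531441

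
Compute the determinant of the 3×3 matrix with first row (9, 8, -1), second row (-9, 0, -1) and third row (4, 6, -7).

-428

Expand along row 2:
  − (-9) · |8 -1; 6 -7| = −(-9)·(-56 − (-6)) = -450
  − (-1) · |9 8; 4 6| = −(-1)·(54 − 32) = 22
Sum: (-450) + (22) = -428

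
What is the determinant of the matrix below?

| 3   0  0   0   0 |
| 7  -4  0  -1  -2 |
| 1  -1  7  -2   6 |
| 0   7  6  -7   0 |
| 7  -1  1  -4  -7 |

Expand along row 1 (it has 4 zeros):
  + (3) · M_11   where M_11 = det([-4 0 -1 -2; -1 7 -2 6; 7 6 -7 0; -1 1 -4 -7]) = -619
det = (+1)·(3)·(-619) = -1857

The determinant is -1857.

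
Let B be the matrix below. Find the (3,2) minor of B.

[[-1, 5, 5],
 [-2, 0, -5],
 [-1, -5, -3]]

15

Delete row 3 and column 2; the remaining 2×2 submatrix is [-1 5; -2 -5].
Its determinant is (-1)·(-5) − 5·(-2) = 15.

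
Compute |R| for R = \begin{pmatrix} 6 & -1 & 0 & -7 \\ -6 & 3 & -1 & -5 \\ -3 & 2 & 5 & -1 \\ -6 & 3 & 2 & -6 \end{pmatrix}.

The determinant is -231.

Expand along row 1 (it has 1 zero):
  + (6) · M_11   where M_11 = det([3 -1 -5; 2 5 -1; 3 2 -6]) = -38
  − (-1) · M_12   where M_12 = det([-6 -1 -5; -3 5 -1; -6 2 -6]) = 60
  − (-7) · M_14   where M_14 = det([-6 3 -1; -3 2 5; -6 3 2]) = -9
det = (+1)·(6)·(-38) + (-1)·(-1)·(60) + (-1)·(-7)·(-9) = -231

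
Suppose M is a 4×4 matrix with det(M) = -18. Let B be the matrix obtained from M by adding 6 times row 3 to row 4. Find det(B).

The determinant is -18.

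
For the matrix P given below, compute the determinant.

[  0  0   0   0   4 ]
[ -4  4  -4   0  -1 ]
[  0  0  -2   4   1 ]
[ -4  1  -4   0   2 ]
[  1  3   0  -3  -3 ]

Expand along row 1 (it has 4 zeros):
  + (4) · M_15   where M_15 = det([-4 4 -4 0; 0 0 -2 4; -4 1 -4 0; 1 3 0 -3]) = -120
det = (+1)·(4)·(-120) = -480

det(P) = -480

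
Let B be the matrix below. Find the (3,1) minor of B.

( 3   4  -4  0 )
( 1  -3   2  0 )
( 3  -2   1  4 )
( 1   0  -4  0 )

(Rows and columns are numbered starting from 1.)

0

Delete row 3 and column 1; the remaining 3×3 submatrix is [4 -4 0; -3 2 0; 0 -4 0].
Its determinant is 0.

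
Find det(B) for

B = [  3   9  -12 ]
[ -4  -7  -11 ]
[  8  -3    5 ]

Expand along column 1:
  + 3 · |-7 -11; -3 5| = 3·(-35 − 33) = -204
  − (-4) · |9 -12; -3 5| = −(-4)·(45 − 36) = 36
  + 8 · |9 -12; -7 -11| = 8·(-99 − 84) = -1464
Sum: (-204) + (36) + (-1464) = -1632

-1632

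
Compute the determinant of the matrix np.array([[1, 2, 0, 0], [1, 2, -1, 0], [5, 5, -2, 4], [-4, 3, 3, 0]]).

-44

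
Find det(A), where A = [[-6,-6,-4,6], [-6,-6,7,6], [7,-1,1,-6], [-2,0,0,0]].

924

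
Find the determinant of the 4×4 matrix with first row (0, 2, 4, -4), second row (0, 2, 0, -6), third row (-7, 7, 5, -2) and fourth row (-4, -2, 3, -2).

Expand along row 2 (it has 2 zeros):
  + (2) · M_22   where M_22 = det([0 4 -4; -7 5 -2; -4 3 -2]) = -20
  + (-6) · M_24   where M_24 = det([0 2 4; -7 7 5; -4 -2 3]) = 170
det = (+1)·(2)·(-20) + (+1)·(-6)·(170) = -1060

The determinant is -1060.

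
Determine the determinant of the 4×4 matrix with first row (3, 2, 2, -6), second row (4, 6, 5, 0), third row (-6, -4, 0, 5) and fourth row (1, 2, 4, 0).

Expand along column 4 (it has 2 zeros):
  − (-6) · M_14   where M_14 = det([4 6 5; -6 -4 0; 1 2 4]) = 40
  − (5) · M_34   where M_34 = det([3 2 2; 4 6 5; 1 2 4]) = 24
det = (-1)·(-6)·(40) + (-1)·(5)·(24) = 120

The determinant is 120.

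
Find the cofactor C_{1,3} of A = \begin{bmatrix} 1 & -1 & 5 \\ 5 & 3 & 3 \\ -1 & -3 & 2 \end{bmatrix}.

-12

Delete row 1 and column 3; the remaining 2×2 submatrix is [5 3; -1 -3].
Its determinant is 5·(-3) − 3·(-1) = -12.
The cofactor carries sign (−1)^(1+3) = +1, so C_{1,3} = +(-12) = -12.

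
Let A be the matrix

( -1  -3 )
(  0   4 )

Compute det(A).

det(A) = -4

det(A) = (-1)·4 − (-3)·0 = -4 − 0 = -4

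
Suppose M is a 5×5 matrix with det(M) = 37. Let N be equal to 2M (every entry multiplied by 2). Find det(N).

|N| = 1184

For a 5×5 matrix, det(2M) = 2^5·det(M) = 32·det(M).
det(N) = (32)·(37) = 1184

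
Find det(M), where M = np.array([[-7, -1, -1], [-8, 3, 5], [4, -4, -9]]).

Expand along column 1:
  + (-7) · |3 5; -4 -9| = (-7)·(-27 − (-20)) = 49
  − (-8) · |-1 -1; -4 -9| = −(-8)·(9 − 4) = 40
  + 4 · |-1 -1; 3 5| = 4·(-5 − (-3)) = -8
Sum: (49) + (40) + (-8) = 81

|M| = 81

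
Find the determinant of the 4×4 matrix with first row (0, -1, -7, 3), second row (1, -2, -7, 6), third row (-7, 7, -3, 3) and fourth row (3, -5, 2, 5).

Expand along row 1 (it has 1 zero):
  − (-1) · M_12   where M_12 = det([1 -7 6; -7 -3 3; 3 2 5]) = -359
  + (-7) · M_13   where M_13 = det([1 -2 6; -7 7 3; 3 -5 5]) = 46
  − (3) · M_14   where M_14 = det([1 -2 -7; -7 7 -3; 3 -5 2]) = -109
det = (-1)·(-1)·(-359) + (+1)·(-7)·(46) + (-1)·(3)·(-109) = -354

-354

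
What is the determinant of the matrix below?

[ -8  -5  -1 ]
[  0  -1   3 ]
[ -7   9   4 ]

Expand along row 2:
  + (-1) · |-8 -1; -7 4| = (-1)·(-32 − 7) = 39
  − 3 · |-8 -5; -7 9| = −3·(-72 − 35) = 321
Sum: (39) + (321) = 360

360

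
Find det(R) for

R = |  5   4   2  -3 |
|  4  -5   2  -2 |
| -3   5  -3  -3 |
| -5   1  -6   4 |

|R| = 757

Expand along row 1:
  + (5) · M_11   where M_11 = det([-5 2 -2; 5 -3 -3; 1 -6 4]) = 158
  − (4) · M_12   where M_12 = det([4 2 -2; -3 -3 -3; -5 -6 4]) = -72
  + (2) · M_13   where M_13 = det([4 -5 -2; -3 5 -3; -5 1 4]) = -87
  − (-3) · M_14   where M_14 = det([4 -5 2; -3 5 -3; -5 1 -6]) = -49
det = (+1)·(5)·(158) + (-1)·(4)·(-72) + (+1)·(2)·(-87) + (-1)·(-3)·(-49) = 757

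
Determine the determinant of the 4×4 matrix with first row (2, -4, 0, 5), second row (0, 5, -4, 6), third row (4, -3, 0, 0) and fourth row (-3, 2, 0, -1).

-60

Expand along column 3 (it has 3 zeros):
  − (-4) · M_23   where M_23 = det([2 -4 5; 4 -3 0; -3 2 -1]) = -15
det = (-1)·(-4)·(-15) = -60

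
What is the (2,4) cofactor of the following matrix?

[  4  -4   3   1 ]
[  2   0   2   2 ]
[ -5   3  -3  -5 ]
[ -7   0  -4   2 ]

Delete row 2 and column 4; the remaining 3×3 submatrix is [4 -4 3; -5 3 -3; -7 0 -4].
Its determinant is 11.
The cofactor carries sign (−1)^(2+4) = +1, so C_{2,4} = +(11) = 11.

11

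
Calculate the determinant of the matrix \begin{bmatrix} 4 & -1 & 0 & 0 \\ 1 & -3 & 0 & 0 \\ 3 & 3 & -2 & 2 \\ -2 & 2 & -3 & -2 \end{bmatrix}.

The matrix is block lower-triangular with a 2×2 block and a 2×2 block on the diagonal, so its determinant equals the product of the determinants of the diagonal blocks.
det of the 2×2 block = -11
det of the 2×2 block = 10
det = (-11)·(10) = -110

The determinant is -110.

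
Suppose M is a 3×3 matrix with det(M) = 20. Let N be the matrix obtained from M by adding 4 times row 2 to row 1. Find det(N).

Adding a multiple of one row to another leaves the determinant unchanged.
det(N) = (1)·(20) = 20

|N| = 20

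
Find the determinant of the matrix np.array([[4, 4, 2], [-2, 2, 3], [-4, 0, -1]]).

-48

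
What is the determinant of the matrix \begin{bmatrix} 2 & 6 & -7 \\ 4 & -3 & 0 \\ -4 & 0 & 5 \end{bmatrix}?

-66

Expand along row 2:
  − 4 · |6 -7; 0 5| = −4·(30 − 0) = -120
  + (-3) · |2 -7; -4 5| = (-3)·(10 − 28) = 54
Sum: (-120) + (54) = -66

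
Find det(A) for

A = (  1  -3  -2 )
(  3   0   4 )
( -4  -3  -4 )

Expand along column 2:
  − (-3) · |3 4; -4 -4| = −(-3)·(-12 − (-16)) = 12
  − (-3) · |1 -2; 3 4| = −(-3)·(4 − (-6)) = 30
Sum: (12) + (30) = 42

42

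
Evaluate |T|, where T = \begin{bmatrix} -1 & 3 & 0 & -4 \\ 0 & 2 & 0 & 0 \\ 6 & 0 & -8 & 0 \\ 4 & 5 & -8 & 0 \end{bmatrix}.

Expand along row 2 (it has 3 zeros):
  + (2) · M_22   where M_22 = det([-1 0 -4; 6 -8 0; 4 -8 0]) = 64
det = (+1)·(2)·(64) = 128

|T| = 128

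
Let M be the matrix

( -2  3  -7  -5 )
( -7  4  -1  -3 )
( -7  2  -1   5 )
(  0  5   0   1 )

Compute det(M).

-1974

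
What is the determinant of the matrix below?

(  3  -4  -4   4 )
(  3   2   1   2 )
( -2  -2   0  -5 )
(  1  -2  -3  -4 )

Expand along row 3 (it has 1 zero):
  + (-2) · M_31   where M_31 = det([-4 -4 4; 2 1 2; -2 -3 -4]) = -40
  − (-2) · M_32   where M_32 = det([3 -4 4; 3 1 2; 1 -3 -4]) = -90
  − (-5) · M_34   where M_34 = det([3 -4 -4; 3 2 1; 1 -2 -3]) = -20
det = (+1)·(-2)·(-40) + (-1)·(-2)·(-90) + (-1)·(-5)·(-20) = -200

-200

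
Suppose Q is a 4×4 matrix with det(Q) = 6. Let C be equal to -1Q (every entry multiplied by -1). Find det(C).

For a 4×4 matrix, det(-1Q) = (-1)^4·det(Q) = 1·det(Q).
det(C) = (1)·(6) = 6

6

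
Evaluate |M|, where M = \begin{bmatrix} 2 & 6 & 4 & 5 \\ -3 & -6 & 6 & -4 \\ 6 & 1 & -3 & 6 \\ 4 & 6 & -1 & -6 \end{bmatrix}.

Expand along row 1:
  + (2) · M_11   where M_11 = det([-6 6 -4; 1 -3 6; 6 -1 -6]) = 40
  − (6) · M_12   where M_12 = det([-3 6 -4; 6 -3 6; 4 -1 -6]) = 264
  + (4) · M_13   where M_13 = det([-3 -6 -4; 6 1 6; 4 6 -6]) = -362
  − (5) · M_14   where M_14 = det([-3 -6 6; 6 1 -3; 4 6 -1]) = 177
det = (+1)·(2)·(40) + (-1)·(6)·(264) + (+1)·(4)·(-362) + (-1)·(5)·(177) = -3837

-3837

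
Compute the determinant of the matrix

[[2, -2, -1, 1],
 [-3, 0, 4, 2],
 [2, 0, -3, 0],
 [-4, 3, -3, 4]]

Expand along row 3 (it has 2 zeros):
  + (2) · M_31   where M_31 = det([-2 -1 1; 0 4 2; 3 -3 4]) = -62
  + (-3) · M_33   where M_33 = det([2 -2 1; -3 0 2; -4 3 4]) = -29
det = (+1)·(2)·(-62) + (+1)·(-3)·(-29) = -37

-37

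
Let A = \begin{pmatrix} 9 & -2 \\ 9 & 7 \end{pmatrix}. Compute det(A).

81

det(A) = 9·7 − (-2)·9 = 63 − (-18) = 81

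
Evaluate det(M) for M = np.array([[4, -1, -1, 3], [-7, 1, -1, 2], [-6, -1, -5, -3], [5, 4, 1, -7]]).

det(M) = 836

Expand along row 1:
  + (4) · M_11   where M_11 = det([1 -1 2; -1 -5 -3; 4 1 -7]) = 95
  − (-1) · M_12   where M_12 = det([-7 -1 2; -6 -5 -3; 5 1 -7]) = -171
  + (-1) · M_13   where M_13 = det([-7 1 2; -6 -1 -3; 5 4 -7]) = -228
  − (3) · M_14   where M_14 = det([-7 1 -1; -6 -1 -5; 5 4 1]) = -133
det = (+1)·(4)·(95) + (-1)·(-1)·(-171) + (+1)·(-1)·(-228) + (-1)·(3)·(-133) = 836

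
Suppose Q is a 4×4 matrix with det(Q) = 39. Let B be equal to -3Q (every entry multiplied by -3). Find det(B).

For a 4×4 matrix, det(-3Q) = (-3)^4·det(Q) = 81·det(Q).
det(B) = (81)·(39) = 3159

|B| = 3159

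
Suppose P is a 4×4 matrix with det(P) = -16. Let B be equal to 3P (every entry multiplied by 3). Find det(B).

-1296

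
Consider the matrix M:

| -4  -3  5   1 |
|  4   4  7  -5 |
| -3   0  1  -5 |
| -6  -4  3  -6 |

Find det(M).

det(M) = -791

Expand along row 3 (it has 1 zero):
  + (-3) · M_31   where M_31 = det([-3 5 1; 4 7 -5; -4 3 -6]) = 341
  + (1) · M_33   where M_33 = det([-4 -3 1; 4 4 -5; -6 -4 -6]) = 22
  − (-5) · M_34   where M_34 = det([-4 -3 5; 4 4 7; -6 -4 3]) = 42
det = (+1)·(-3)·(341) + (+1)·(1)·(22) + (-1)·(-5)·(42) = -791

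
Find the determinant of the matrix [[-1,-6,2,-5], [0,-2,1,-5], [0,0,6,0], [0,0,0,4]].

The matrix is upper triangular, so the determinant is the product of the diagonal entries:
det = (-1) · (-2) · (6) · (4) = 48

The determinant is 48.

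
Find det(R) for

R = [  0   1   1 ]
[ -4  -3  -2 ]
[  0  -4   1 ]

Expand along column 1:
  − (-4) · |1 1; -4 1| = −(-4)·(1 − (-4)) = 20

20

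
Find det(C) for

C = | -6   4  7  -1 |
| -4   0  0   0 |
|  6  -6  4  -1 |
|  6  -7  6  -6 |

Expand along row 2 (it has 3 zeros):
  − (-4) · M_21   where M_21 = det([4 7 -1; -6 4 -1; -7 6 -6]) = -267
det = (-1)·(-4)·(-267) = -1068

|C| = -1068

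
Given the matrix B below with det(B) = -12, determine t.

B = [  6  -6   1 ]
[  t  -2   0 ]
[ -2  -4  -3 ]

Expanding along the row containing t, det(B) is linear in t: det(B) = (-22)·t + (32).
Set (-22)·t + (32) = -12  ⇒  (-22)·t = -44  ⇒  t = 2.

2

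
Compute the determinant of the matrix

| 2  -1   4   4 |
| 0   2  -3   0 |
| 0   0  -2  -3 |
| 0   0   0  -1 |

8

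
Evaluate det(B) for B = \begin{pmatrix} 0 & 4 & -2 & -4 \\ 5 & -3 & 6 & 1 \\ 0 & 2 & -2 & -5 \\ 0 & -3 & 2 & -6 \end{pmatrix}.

-210

Expand along column 1 (it has 3 zeros):
  − (5) · M_21   where M_21 = det([4 -2 -4; 2 -2 -5; -3 2 -6]) = 42
det = (-1)·(5)·(42) = -210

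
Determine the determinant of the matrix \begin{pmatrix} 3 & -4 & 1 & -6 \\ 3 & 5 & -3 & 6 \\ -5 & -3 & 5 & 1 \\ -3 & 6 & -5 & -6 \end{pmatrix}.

Expand along row 1:
  + (3) · M_11   where M_11 = det([5 -3 6; -3 5 1; 6 -5 -6]) = -179
  − (-4) · M_12   where M_12 = det([3 -3 6; -5 5 1; -3 -5 -6]) = 264
  + (1) · M_13   where M_13 = det([3 5 6; -5 -3 1; -3 6 -6]) = -363
  − (-6) · M_14   where M_14 = det([3 5 -3; -5 -3 5; -3 6 -5]) = -128
det = (+1)·(3)·(-179) + (-1)·(-4)·(264) + (+1)·(1)·(-363) + (-1)·(-6)·(-128) = -612

-612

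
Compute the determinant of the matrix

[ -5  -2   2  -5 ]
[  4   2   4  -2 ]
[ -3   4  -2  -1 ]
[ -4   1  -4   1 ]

Expand along row 1:
  + (-5) · M_11   where M_11 = det([2 4 -2; 4 -2 -1; 1 -4 1]) = -4
  − (-2) · M_12   where M_12 = det([4 4 -2; -3 -2 -1; -4 -4 1]) = -4
  + (2) · M_13   where M_13 = det([4 2 -2; -3 4 -1; -4 1 1]) = 8
  − (-5) · M_14   where M_14 = det([4 2 4; -3 4 -2; -4 1 -4]) = -12
det = (+1)·(-5)·(-4) + (-1)·(-2)·(-4) + (+1)·(2)·(8) + (-1)·(-5)·(-12) = -32

The determinant is -32.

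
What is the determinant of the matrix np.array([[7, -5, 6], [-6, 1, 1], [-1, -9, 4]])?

306

Expand along column 1:
  + 7 · |1 1; -9 4| = 7·(4 − (-9)) = 91
  − (-6) · |-5 6; -9 4| = −(-6)·(-20 − (-54)) = 204
  + (-1) · |-5 6; 1 1| = (-1)·(-5 − 6) = 11
Sum: (91) + (204) + (11) = 306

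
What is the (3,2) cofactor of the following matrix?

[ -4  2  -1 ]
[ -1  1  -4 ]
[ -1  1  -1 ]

Delete row 3 and column 2; the remaining 2×2 submatrix is [-4 -1; -1 -4].
Its determinant is (-4)·(-4) − (-1)·(-1) = 15.
The cofactor carries sign (−1)^(3+2) = −1, so C_{3,2} = −(15) = -15.

-15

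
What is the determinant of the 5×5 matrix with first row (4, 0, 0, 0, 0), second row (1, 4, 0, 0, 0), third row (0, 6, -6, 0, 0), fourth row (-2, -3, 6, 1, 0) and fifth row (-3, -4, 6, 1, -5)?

480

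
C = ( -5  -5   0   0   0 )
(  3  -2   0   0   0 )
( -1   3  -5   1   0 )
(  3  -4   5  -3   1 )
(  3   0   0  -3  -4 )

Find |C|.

C is block lower-triangular with a 2×2 block and a 3×3 block on the diagonal, so its determinant equals the product of the determinants of the diagonal blocks.
det of the 2×2 block = 25
det of the 3×3 block = -55
det = (25)·(-55) = -1375

The determinant is -1375.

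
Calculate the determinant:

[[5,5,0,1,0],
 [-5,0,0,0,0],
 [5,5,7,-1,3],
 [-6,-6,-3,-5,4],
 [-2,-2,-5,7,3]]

Expand along row 2 (it has 4 zeros):
  − (-5) · M_21   where M_21 = det([5 0 1 0; 5 7 -1 3; -6 -3 -5 4; -2 -5 7 3]) = -1943
det = (-1)·(-5)·(-1943) = -9715

-9715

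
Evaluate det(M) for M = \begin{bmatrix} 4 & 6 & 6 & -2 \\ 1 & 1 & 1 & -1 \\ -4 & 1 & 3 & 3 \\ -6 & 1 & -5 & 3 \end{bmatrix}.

The determinant is 112.

Expand along row 1:
  + (4) · M_11   where M_11 = det([1 1 -1; 1 3 3; 1 -5 3]) = 32
  − (6) · M_12   where M_12 = det([1 1 -1; -4 3 3; -6 -5 3]) = -20
  + (6) · M_13   where M_13 = det([1 1 -1; -4 1 3; -6 1 3]) = -8
  − (-2) · M_14   where M_14 = det([1 1 1; -4 1 3; -6 1 -5]) = -44
det = (+1)·(4)·(32) + (-1)·(6)·(-20) + (+1)·(6)·(-8) + (-1)·(-2)·(-44) = 112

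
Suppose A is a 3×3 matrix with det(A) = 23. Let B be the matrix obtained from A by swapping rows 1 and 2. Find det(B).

Swapping two rows multiplies the determinant by −1.
det(B) = (-1)·(23) = -23

-23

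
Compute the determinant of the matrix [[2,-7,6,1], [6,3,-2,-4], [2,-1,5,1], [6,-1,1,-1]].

Expand along row 1:
  + (2) · M_11   where M_11 = det([3 -2 -4; -1 5 1; -1 1 -1]) = -30
  − (-7) · M_12   where M_12 = det([6 -2 -4; 2 5 1; 6 1 -1]) = 60
  + (6) · M_13   where M_13 = det([6 3 -4; 2 -1 1; 6 -1 -1]) = 20
  − (1) · M_14   where M_14 = det([6 3 -2; 2 -1 5; 6 -1 1]) = 100
det = (+1)·(2)·(-30) + (-1)·(-7)·(60) + (+1)·(6)·(20) + (-1)·(1)·(100) = 380

380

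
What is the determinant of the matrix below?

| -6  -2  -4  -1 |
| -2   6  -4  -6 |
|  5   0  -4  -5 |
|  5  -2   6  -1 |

The determinant is -1932.

Expand along row 3 (it has 1 zero):
  + (5) · M_31   where M_31 = det([-2 -4 -1; 6 -4 -6; -2 6 -1]) = -180
  + (-4) · M_33   where M_33 = det([-6 -2 -1; -2 6 -6; 5 -2 -1]) = 198
  − (-5) · M_34   where M_34 = det([-6 -2 -4; -2 6 -4; 5 -2 6]) = -48
det = (+1)·(5)·(-180) + (+1)·(-4)·(198) + (-1)·(-5)·(-48) = -1932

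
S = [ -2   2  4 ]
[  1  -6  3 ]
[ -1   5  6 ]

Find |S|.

|S| = 80

Expand along column 1:
  + (-2) · |-6 3; 5 6| = (-2)·(-36 − 15) = 102
  − 1 · |2 4; 5 6| = −1·(12 − 20) = 8
  + (-1) · |2 4; -6 3| = (-1)·(6 − (-24)) = -30
Sum: (102) + (8) + (-30) = 80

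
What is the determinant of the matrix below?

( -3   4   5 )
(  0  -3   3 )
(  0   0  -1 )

-9

The matrix is upper triangular, so the determinant is the product of the diagonal entries:
det = (-3) · (-3) · (-1) = -9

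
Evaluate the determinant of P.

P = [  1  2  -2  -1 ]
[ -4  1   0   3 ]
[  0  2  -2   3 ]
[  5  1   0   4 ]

Expand along column 3 (it has 2 zeros):
  + (-2) · M_13   where M_13 = det([-4 1 3; 0 2 3; 5 1 4]) = -35
  + (-2) · M_33   where M_33 = det([1 2 -1; -4 1 3; 5 1 4]) = 72
det = (+1)·(-2)·(-35) + (+1)·(-2)·(72) = -74

-74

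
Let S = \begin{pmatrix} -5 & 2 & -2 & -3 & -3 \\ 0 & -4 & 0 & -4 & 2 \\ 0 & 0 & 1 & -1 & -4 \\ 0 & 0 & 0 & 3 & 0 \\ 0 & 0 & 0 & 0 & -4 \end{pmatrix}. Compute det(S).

S is upper triangular, so det(S) is the product of the diagonal entries:
det = (-5) · (-4) · (1) · (3) · (-4) = -240

det(S) = -240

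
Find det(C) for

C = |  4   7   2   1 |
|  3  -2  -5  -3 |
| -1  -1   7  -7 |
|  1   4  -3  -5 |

Expand along row 1:
  + (4) · M_11   where M_11 = det([-2 -5 -3; -1 7 -7; 4 -3 -5]) = 352
  − (7) · M_12   where M_12 = det([3 -5 -3; -1 7 -7; 1 -3 -5]) = -96
  + (2) · M_13   where M_13 = det([3 -2 -3; -1 -1 -7; 1 4 -5]) = 132
  − (1) · M_14   where M_14 = det([3 -2 -5; -1 -1 7; 1 4 -3]) = -68
det = (+1)·(4)·(352) + (-1)·(7)·(-96) + (+1)·(2)·(132) + (-1)·(1)·(-68) = 2412

2412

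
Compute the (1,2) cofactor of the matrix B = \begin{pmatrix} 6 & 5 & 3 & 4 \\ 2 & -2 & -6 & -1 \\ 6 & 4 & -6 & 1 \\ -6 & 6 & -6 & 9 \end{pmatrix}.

-336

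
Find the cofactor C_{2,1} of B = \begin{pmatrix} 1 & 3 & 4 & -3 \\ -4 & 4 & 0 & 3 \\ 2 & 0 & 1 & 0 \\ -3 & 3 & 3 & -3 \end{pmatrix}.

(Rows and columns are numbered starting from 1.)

The cofactor is 0.

Delete row 2 and column 1; the remaining 3×3 submatrix is [3 4 -3; 0 1 0; 3 3 -3].
Its determinant is 0.
The cofactor carries sign (−1)^(2+1) = −1, so C_{2,1} = −(0) = 0.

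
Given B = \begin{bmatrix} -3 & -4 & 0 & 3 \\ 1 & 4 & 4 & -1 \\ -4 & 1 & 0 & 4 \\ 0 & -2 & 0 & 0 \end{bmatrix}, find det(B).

0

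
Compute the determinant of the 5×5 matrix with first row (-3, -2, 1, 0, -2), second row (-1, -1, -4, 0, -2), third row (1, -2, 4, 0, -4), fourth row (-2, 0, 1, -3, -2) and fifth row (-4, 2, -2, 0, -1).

Expand along column 4 (it has 4 zeros):
  + (-3) · M_44   where M_44 = det([-3 -2 1 -2; -1 -1 -4 -2; 1 -2 4 -4; -4 2 -2 -1]) = -279
det = (+1)·(-3)·(-279) = 837

837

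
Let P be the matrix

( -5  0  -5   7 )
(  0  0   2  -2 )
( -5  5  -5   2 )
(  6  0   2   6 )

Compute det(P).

The determinant is 520.

Expand along column 2 (it has 3 zeros):
  − (5) · M_32   where M_32 = det([-5 -5 7; 0 2 -2; 6 2 6]) = -104
det = (-1)·(5)·(-104) = 520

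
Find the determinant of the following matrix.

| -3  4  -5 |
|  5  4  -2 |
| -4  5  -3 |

The determinant is -107.

Expand along row 1:
  + (-3) · |4 -2; 5 -3| = (-3)·(-12 − (-10)) = 6
  − 4 · |5 -2; -4 -3| = −4·(-15 − 8) = 92
  + (-5) · |5 4; -4 5| = (-5)·(25 − (-16)) = -205
Sum: (6) + (92) + (-205) = -107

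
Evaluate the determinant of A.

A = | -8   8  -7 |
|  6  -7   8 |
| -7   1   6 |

|A| = -35

Expand along column 1:
  + (-8) · |-7 8; 1 6| = (-8)·(-42 − 8) = 400
  − 6 · |8 -7; 1 6| = −6·(48 − (-7)) = -330
  + (-7) · |8 -7; -7 8| = (-7)·(64 − 49) = -105
Sum: (400) + (-330) + (-105) = -35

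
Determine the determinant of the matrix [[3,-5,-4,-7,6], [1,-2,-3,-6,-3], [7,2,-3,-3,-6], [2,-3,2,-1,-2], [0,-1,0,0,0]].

The determinant is 1227.

Expand along row 5 (it has 4 zeros):
  − (-1) · M_52   where M_52 = det([3 -4 -7 6; 1 -3 -6 -3; 7 -3 -3 -6; 2 2 -1 -2]) = 1227
det = (-1)·(-1)·(1227) = 1227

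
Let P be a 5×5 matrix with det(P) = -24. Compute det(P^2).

576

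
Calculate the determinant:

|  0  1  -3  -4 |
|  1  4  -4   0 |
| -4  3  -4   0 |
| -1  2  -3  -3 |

Expand along column 4 (it has 2 zeros):
  − (-4) · M_14   where M_14 = det([1 4 -4; -4 3 -4; -1 2 -3]) = -13
  + (-3) · M_44   where M_44 = det([0 1 -3; 1 4 -4; -4 3 -4]) = -37
det = (-1)·(-4)·(-13) + (+1)·(-3)·(-37) = 59

59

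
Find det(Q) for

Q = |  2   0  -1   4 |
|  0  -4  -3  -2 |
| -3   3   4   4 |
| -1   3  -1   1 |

Expand along row 1 (it has 1 zero):
  + (2) · M_11   where M_11 = det([-4 -3 -2; 3 4 4; 3 -1 1]) = -29
  + (-1) · M_13   where M_13 = det([0 -4 -2; -3 3 4; -1 3 1]) = 16
  − (4) · M_14   where M_14 = det([0 -4 -3; -3 3 4; -1 3 -1]) = 46
det = (+1)·(2)·(-29) + (+1)·(-1)·(16) + (-1)·(4)·(46) = -258

The determinant is -258.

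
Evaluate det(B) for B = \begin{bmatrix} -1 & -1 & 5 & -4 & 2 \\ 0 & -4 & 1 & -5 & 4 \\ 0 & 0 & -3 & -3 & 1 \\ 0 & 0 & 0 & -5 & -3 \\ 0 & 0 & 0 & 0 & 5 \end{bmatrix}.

300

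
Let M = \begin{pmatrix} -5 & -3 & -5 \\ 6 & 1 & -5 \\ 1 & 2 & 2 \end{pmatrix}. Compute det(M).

-64

Expand along column 1:
  + (-5) · |1 -5; 2 2| = (-5)·(2 − (-10)) = -60
  − 6 · |-3 -5; 2 2| = −6·(-6 − (-10)) = -24
  + 1 · |-3 -5; 1 -5| = 1·(15 − (-5)) = 20
Sum: (-60) + (-24) + (20) = -64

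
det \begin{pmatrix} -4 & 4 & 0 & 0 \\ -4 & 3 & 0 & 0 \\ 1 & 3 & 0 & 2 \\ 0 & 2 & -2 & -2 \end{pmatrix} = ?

16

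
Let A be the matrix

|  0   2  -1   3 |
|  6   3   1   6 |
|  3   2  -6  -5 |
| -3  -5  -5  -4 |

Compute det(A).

det(A) = 975

Expand along row 1 (it has 1 zero):
  − (2) · M_12   where M_12 = det([6 1 6; 3 -6 -5; -3 -5 -4]) = -177
  + (-1) · M_13   where M_13 = det([6 3 6; 3 2 -5; -3 -5 -4]) = -171
  − (3) · M_14   where M_14 = det([6 3 1; 3 2 -6; -3 -5 -5]) = -150
det = (-1)·(2)·(-177) + (+1)·(-1)·(-171) + (-1)·(3)·(-150) = 975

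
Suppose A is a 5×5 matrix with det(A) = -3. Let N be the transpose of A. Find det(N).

-3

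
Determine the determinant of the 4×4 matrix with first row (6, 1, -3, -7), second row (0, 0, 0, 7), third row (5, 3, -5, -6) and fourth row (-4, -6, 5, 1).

Expand along row 2 (it has 3 zeros):
  + (7) · M_24   where M_24 = det([6 1 -3; 5 3 -5; -4 -6 5]) = -41
det = (+1)·(7)·(-41) = -287

The determinant is -287.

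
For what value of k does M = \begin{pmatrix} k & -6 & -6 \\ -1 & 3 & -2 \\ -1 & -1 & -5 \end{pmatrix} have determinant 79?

Expanding along the column containing k, det(M) is linear in k: det(M) = (-17)·k + (-6).
Set (-17)·k + (-6) = 79  ⇒  (-17)·k = 85  ⇒  k = -5.

-5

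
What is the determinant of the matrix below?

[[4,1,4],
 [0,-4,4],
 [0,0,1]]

-16

The matrix is upper triangular, so the determinant is the product of the diagonal entries:
det = (4) · (-4) · (1) = -16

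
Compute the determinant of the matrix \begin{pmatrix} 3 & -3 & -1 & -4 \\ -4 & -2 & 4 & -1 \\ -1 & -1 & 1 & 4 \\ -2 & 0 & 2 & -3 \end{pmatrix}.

24

Expand along row 4 (it has 1 zero):
  − (-2) · M_41   where M_41 = det([-3 -1 -4; -2 4 -1; -1 1 4]) = -68
  − (2) · M_43   where M_43 = det([3 -3 -4; -4 -2 -1; -1 -1 4]) = -86
  + (-3) · M_44   where M_44 = det([3 -3 -1; -4 -2 4; -1 -1 1]) = 4
det = (-1)·(-2)·(-68) + (-1)·(2)·(-86) + (+1)·(-3)·(4) = 24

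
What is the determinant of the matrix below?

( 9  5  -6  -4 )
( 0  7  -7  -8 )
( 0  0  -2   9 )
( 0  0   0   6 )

The determinant is -756.

The matrix is upper triangular, so the determinant is the product of the diagonal entries:
det = (9) · (7) · (-2) · (6) = -756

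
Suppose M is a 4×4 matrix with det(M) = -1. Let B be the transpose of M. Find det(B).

det(Mᵀ) = det(M).
det(B) = (1)·(-1) = -1

The determinant is -1.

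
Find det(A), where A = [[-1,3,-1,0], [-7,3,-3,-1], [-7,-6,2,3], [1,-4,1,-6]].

|A| = -303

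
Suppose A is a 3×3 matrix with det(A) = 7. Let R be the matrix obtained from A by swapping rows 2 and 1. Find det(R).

Swapping two rows multiplies the determinant by −1.
det(R) = (-1)·(7) = -7

The determinant is -7.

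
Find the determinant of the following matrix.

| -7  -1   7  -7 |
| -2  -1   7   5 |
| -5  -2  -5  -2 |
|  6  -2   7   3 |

2609

Expand along row 1:
  + (-7) · M_11   where M_11 = det([-1 7 5; -2 -5 -2; -2 7 3]) = -49
  − (-1) · M_12   where M_12 = det([-2 7 5; -5 -5 -2; 6 7 3]) = -2
  + (7) · M_13   where M_13 = det([-2 -1 5; -5 -2 -2; 6 -2 3]) = 127
  − (-7) · M_14   where M_14 = det([-2 -1 7; -5 -2 -5; 6 -2 7]) = 197
det = (+1)·(-7)·(-49) + (-1)·(-1)·(-2) + (+1)·(7)·(127) + (-1)·(-7)·(197) = 2609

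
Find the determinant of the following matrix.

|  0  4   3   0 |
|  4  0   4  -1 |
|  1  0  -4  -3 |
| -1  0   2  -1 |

-232

Expand along column 2 (it has 3 zeros):
  − (4) · M_12   where M_12 = det([4 4 -1; 1 -4 -3; -1 2 -1]) = 58
det = (-1)·(4)·(58) = -232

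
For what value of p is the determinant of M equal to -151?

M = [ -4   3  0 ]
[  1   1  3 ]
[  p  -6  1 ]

p = -8

Expanding along the row containing p, det(M) is linear in p: det(M) = (9)·p + (-79).
Set (9)·p + (-79) = -151  ⇒  (9)·p = -72  ⇒  p = -8.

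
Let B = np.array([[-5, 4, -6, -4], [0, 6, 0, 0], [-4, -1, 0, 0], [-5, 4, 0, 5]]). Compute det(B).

Expand along row 2 (it has 3 zeros):
  + (6) · M_22   where M_22 = det([-5 -6 -4; -4 0 0; -5 0 5]) = -120
det = (+1)·(6)·(-120) = -720

-720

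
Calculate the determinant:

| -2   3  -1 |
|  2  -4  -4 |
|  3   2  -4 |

The determinant is -76.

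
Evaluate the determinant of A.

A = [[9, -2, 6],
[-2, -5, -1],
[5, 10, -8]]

Expand along row 1:
  + 9 · |-5 -1; 10 -8| = 9·(40 − (-10)) = 450
  − (-2) · |-2 -1; 5 -8| = −(-2)·(16 − (-5)) = 42
  + 6 · |-2 -5; 5 10| = 6·(-20 − (-25)) = 30
Sum: (450) + (42) + (30) = 522

The determinant is 522.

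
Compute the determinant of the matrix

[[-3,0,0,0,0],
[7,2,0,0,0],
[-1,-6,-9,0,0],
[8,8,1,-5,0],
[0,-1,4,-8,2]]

The determinant is -540.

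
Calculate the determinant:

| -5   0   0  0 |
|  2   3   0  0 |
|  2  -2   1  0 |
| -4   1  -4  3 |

-45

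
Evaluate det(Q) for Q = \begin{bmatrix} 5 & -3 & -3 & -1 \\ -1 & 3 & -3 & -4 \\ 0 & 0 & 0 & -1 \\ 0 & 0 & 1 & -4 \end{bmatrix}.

12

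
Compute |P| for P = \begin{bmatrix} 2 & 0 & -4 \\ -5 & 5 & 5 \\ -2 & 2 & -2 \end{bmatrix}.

Expand along column 2:
  + 5 · |2 -4; -2 -2| = 5·(-4 − 8) = -60
  − 2 · |2 -4; -5 5| = −2·(10 − 20) = 20
Sum: (-60) + (20) = -40

-40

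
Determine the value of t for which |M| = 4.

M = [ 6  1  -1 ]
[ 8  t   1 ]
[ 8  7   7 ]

3

Expanding along the column containing t, det(M) is linear in t: det(M) = (50)·t + (-146).
Set (50)·t + (-146) = 4  ⇒  (50)·t = 150  ⇒  t = 3.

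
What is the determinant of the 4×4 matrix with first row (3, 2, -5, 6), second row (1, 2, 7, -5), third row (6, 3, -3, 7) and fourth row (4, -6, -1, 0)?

Expand along row 4 (it has 1 zero):
  − (4) · M_41   where M_41 = det([2 -5 6; 2 7 -5; 3 -3 7]) = 51
  + (-6) · M_42   where M_42 = det([3 -5 6; 1 7 -5; 6 -3 7]) = 17
  − (-1) · M_43   where M_43 = det([3 2 6; 1 2 -5; 6 3 7]) = -41
det = (-1)·(4)·(51) + (+1)·(-6)·(17) + (-1)·(-1)·(-41) = -347

The determinant is -347.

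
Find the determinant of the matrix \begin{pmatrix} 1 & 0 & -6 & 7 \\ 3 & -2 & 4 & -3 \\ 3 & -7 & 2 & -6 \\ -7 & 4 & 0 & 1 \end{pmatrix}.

The determinant is 456.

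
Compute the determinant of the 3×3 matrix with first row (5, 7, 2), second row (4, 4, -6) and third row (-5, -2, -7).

The determinant is 230.

Expand along column 1:
  + 5 · |4 -6; -2 -7| = 5·(-28 − 12) = -200
  − 4 · |7 2; -2 -7| = −4·(-49 − (-4)) = 180
  + (-5) · |7 2; 4 -6| = (-5)·(-42 − 8) = 250
Sum: (-200) + (180) + (250) = 230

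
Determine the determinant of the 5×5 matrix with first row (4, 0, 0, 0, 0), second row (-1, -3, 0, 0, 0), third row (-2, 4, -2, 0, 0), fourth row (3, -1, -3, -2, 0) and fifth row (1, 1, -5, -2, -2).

The determinant is 96.

The matrix is lower triangular, so the determinant is the product of the diagonal entries:
det = (4) · (-3) · (-2) · (-2) · (-2) = 96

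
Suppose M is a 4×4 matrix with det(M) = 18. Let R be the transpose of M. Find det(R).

18

det(Mᵀ) = det(M).
det(R) = (1)·(18) = 18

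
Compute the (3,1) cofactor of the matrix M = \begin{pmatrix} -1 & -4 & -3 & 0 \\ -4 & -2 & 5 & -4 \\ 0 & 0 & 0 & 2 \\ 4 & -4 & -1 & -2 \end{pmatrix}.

20

Delete row 3 and column 1; the remaining 3×3 submatrix is [-4 -3 0; -2 5 -4; -4 -1 -2].
Its determinant is 20.
The cofactor carries sign (−1)^(3+1) = +1, so C_{3,1} = +(20) = 20.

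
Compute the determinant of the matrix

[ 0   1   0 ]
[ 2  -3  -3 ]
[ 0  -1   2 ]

Expand along row 1:
  − 1 · |2 -3; 0 2| = −1·(4 − 0) = -4

-4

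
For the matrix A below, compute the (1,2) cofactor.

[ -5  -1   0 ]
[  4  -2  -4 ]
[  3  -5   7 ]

Delete row 1 and column 2; the remaining 2×2 submatrix is [4 -4; 3 7].
Its determinant is 4·7 − (-4)·3 = 40.
The cofactor carries sign (−1)^(1+2) = −1, so C_{1,2} = −(40) = -40.

-40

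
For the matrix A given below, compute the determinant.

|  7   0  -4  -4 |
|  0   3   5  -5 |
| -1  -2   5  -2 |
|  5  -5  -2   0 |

Expand along row 1 (it has 1 zero):
  + (7) · M_11   where M_11 = det([3 5 -5; -2 5 -2; -5 -2 0]) = -107
  + (-4) · M_13   where M_13 = det([0 3 -5; -1 -2 -2; 5 -5 0]) = -105
  − (-4) · M_14   where M_14 = det([0 3 5; -1 -2 5; 5 -5 -2]) = 144
det = (+1)·(7)·(-107) + (+1)·(-4)·(-105) + (-1)·(-4)·(144) = 247

247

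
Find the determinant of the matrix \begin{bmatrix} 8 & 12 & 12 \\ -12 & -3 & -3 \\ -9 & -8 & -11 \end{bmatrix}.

Expand along column 1:
  + 8 · |-3 -3; -8 -11| = 8·(33 − 24) = 72
  − (-12) · |12 12; -8 -11| = −(-12)·(-132 − (-96)) = -432
  + (-9) · |12 12; -3 -3| = (-9)·(-36 − (-36)) = 0
Sum: (72) + (-432) + (0) = -360

-360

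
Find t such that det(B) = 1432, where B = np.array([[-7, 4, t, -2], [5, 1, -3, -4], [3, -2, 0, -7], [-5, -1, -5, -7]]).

Expanding along the row containing t, det(B) is linear in t: det(B) = (143)·t + (1718).
Set (143)·t + (1718) = 1432  ⇒  (143)·t = -286  ⇒  t = -2.

t = -2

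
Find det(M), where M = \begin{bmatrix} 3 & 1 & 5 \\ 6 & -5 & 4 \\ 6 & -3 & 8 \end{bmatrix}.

det(M) = -48

Expand along row 1:
  + 3 · |-5 4; -3 8| = 3·(-40 − (-12)) = -84
  − 1 · |6 4; 6 8| = −1·(48 − 24) = -24
  + 5 · |6 -5; 6 -3| = 5·(-18 − (-30)) = 60
Sum: (-84) + (-24) + (60) = -48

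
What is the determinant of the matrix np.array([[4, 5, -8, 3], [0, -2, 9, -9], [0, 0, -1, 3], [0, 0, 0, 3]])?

The matrix is upper triangular, so the determinant is the product of the diagonal entries:
det = (4) · (-2) · (-1) · (3) = 24

The determinant is 24.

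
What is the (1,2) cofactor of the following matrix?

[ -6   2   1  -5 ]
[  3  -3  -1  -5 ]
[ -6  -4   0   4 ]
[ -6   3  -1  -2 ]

Delete row 1 and column 2; the remaining 3×3 submatrix is [3 -1 -5; -6 0 4; -6 -1 -2].
Its determinant is 18.
The cofactor carries sign (−1)^(1+2) = −1, so C_{1,2} = −(18) = -18.

The cofactor is -18.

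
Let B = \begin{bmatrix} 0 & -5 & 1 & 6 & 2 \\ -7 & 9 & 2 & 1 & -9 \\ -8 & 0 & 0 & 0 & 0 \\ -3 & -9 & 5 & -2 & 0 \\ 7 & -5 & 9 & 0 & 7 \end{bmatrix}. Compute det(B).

-52128

Expand along row 3 (it has 4 zeros):
  + (-8) · M_31   where M_31 = det([-5 1 6 2; 9 2 1 -9; -9 5 -2 0; -5 9 0 7]) = 6516
det = (+1)·(-8)·(6516) = -52128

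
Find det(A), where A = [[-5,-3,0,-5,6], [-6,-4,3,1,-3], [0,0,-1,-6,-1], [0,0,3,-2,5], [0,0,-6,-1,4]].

540

A is block upper-triangular with a 2×2 block and a 3×3 block on the diagonal, so its determinant equals the product of the determinants of the diagonal blocks.
det of the 2×2 block = 2
det of the 3×3 block = 270
det = (2)·(270) = 540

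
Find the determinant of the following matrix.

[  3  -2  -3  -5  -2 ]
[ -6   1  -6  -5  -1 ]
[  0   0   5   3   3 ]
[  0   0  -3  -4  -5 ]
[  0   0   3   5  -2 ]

-837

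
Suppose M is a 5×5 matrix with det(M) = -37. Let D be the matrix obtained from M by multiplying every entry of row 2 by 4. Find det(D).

Scaling one row by 4 multiplies the determinant by 4.
det(D) = (4)·(-37) = -148

The determinant is -148.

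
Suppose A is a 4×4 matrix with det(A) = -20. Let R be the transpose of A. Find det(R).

det(Aᵀ) = det(A).
det(R) = (1)·(-20) = -20

The determinant is -20.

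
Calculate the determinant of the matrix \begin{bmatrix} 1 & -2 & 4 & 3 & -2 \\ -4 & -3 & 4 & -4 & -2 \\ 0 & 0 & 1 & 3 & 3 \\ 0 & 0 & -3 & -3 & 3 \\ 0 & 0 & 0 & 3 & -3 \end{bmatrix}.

The determinant is 594.

The matrix is block upper-triangular with a 2×2 block and a 3×3 block on the diagonal, so its determinant equals the product of the determinants of the diagonal blocks.
det of the 2×2 block = -11
det of the 3×3 block = -54
det = (-11)·(-54) = 594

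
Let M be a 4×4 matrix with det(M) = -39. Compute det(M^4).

2313441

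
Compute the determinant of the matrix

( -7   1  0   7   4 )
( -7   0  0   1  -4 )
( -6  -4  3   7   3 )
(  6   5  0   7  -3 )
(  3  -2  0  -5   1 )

Expand along column 3 (it has 4 zeros):
  + (3) · M_33   where M_33 = det([-7 1 7 4; -7 0 1 -4; 6 5 7 -3; 3 -2 -5 1]) = 45
det = (+1)·(3)·(45) = 135

135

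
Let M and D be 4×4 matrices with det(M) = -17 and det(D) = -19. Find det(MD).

det(MD) = 323

det(MD) = det(M)·det(D) = (-17)·(-19) = 323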